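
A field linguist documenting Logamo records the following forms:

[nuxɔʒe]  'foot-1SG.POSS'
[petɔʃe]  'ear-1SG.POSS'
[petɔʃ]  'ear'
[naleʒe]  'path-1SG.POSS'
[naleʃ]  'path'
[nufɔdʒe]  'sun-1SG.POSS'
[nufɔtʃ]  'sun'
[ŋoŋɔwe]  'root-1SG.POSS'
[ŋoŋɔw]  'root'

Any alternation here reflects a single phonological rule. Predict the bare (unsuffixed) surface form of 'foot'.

The root 'path' surfaces as [naleʒe] and [naleʃ], with a stem-final [ʒ] ~ [ʃ] alternation.
If /ʃ/ were underlying and a rule turned it into [ʒ] before the 1SG.POSS suffix, 'ear' would also alternate; but it has [ʃ] in both [petɔʃe] and [petɔʃ].
The alternation reflects word-final obstruent devoicing: voiced obstruents become voiceless word-finally. /ʒ/ is underlying.
From [nuxɔʒe] the stem 'foot' is /nuxɔʒ/; word-finally this yields [nuxɔʃ].

[nuxɔʃ]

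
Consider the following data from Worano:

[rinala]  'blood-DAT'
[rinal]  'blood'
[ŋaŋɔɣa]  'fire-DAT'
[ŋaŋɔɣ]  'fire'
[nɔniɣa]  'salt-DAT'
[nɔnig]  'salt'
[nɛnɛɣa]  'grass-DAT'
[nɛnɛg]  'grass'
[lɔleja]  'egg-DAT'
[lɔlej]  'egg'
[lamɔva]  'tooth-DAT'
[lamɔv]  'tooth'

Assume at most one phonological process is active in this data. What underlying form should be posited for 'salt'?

/nɔnig/

The stem for 'salt' ends in [ɣ] in [nɔniɣa] but [g] in [nɔnig].
Compare 'fire', with invariant [ɣ] in [ŋaŋɔɣa] and [ŋaŋɔɣ]: an analysis with underlying /ɣ/ and a rule producing [g] in isolation would wrongly predict alternation here too.
The alternation reflects intervocalic spirantization: voiced stops become fricatives between vowels. /g/ is underlying.
So 'salt' = /nɔnig/.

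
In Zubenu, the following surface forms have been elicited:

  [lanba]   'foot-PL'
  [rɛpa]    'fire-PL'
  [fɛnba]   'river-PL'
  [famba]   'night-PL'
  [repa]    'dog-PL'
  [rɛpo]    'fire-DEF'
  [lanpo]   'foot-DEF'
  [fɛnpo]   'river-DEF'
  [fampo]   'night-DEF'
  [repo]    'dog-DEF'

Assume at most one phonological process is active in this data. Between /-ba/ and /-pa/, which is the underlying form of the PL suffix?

/-ba/

The PL suffix surfaces as [-ba] and [-pa], depending on the final segment of the stem.
The DEF suffix, which begins with [p], is invariant after every stem; so [p] is not altered by any rule here.
The PL suffix is therefore /-ba/ underlyingly, with post-vocalic devoicing: voiced stops become voiceless after a vowel.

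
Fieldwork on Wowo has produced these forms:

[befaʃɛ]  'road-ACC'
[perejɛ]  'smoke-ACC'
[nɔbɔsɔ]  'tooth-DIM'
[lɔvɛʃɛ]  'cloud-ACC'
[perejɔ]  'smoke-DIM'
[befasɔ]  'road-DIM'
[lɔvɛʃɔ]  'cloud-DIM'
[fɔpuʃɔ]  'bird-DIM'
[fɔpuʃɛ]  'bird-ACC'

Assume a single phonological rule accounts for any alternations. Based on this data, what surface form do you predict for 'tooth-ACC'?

The root 'road' surfaces as [befasɔ] and [befaʃɛ], with a stem-final [s] ~ [ʃ] alternation.
But 'cloud' keeps [ʃ] in both environments ([lɔvɛʃɔ], [lɔvɛʃɛ]), so there is no rule changing /ʃ/ to [s] before the DIM suffix.
The alternation reflects palatalization before a front vowel: /s/ becomes palato-alveolar [ʃ] before a front vowel. /s/ is underlying.
The one attested form of 'tooth', [nɔbɔsɔ], shows underlying /nɔbɔs/. Applying the same rule before a front vowel gives [nɔbɔʃɛ].

[nɔbɔʃɛ]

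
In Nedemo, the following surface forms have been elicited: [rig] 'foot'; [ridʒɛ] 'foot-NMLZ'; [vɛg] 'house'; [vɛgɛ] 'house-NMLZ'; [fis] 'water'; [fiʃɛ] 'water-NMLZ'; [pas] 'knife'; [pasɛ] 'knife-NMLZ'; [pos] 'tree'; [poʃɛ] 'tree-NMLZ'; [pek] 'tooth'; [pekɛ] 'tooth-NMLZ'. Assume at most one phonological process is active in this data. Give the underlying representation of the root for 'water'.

The root 'water' surfaces as [fis] and [fiʃɛ], with a stem-final [s] ~ [ʃ] alternation.
If /s/ were underlying and a rule turned it into [ʃ] before the NMLZ suffix, 'knife' would also alternate; but it has [s] in both [pas] and [pasɛ].
So /ʃ/ is underlying, and a rule of depalatalization — palato-alveolar /dʒ/ and /ʃ/ become [g] and [s] when no front vowel follows — gives [s].
So 'water' = /fiʃ/.

/fiʃ/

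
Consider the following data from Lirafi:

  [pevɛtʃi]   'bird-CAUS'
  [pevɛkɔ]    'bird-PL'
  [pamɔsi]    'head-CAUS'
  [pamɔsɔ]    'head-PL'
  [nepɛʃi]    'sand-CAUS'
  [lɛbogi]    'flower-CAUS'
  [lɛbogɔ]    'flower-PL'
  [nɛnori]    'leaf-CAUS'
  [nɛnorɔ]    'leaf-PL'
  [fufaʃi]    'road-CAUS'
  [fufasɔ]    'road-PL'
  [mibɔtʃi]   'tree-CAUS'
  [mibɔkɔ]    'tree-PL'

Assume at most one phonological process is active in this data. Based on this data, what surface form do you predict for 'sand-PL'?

[nepɛsɔ]

'road' shows [ʃ] ~ [s] at the end of the stem ([fufaʃi] vs [fufasɔ]).
Compare 'head', with invariant [s] in [pamɔsi] and [pamɔsɔ]: an analysis with underlying /s/ and a rule producing [ʃ] before the CAUS suffix would wrongly predict alternation here too.
So /ʃ/ is underlying, and a rule of depalatalization — palato-alveolar /tʃ/ and /ʃ/ become [k] and [s] when no front vowel follows — gives [s].
From [nepɛʃi] the stem 'sand' is /nepɛʃ/; when no front vowel follows this yields [nepɛsɔ].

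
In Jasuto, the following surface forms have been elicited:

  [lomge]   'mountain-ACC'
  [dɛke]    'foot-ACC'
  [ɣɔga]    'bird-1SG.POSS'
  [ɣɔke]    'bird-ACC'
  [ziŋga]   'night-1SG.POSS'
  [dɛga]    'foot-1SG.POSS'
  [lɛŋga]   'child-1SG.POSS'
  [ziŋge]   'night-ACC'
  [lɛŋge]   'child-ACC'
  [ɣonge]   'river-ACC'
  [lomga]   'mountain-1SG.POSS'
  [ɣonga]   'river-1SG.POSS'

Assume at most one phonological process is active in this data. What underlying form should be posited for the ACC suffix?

The ACC suffix surfaces as [-ge] and [-ke], depending on the final segment of the stem.
The 1SG.POSS suffix, which begins with [g], is invariant after every stem; so [g] is not altered by any rule here.
So the underlying form is /-ke/, and voiceless stops become voiced after a nasal.

/-ke/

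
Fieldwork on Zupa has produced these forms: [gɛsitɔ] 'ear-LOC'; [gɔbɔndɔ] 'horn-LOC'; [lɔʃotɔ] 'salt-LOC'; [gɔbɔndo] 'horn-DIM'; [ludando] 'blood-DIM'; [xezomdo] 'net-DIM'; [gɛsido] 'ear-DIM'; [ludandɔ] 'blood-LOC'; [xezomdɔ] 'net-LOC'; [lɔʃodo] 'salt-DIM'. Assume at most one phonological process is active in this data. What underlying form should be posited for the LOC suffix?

The LOC suffix surfaces as [-dɔ] and [-tɔ], depending on the final segment of the stem.
The DIM suffix, which begins with [d], is invariant after every stem; so [d] is not altered by any rule here.
So the underlying form is /-tɔ/, and voiceless stops become voiced after a nasal.

/-tɔ/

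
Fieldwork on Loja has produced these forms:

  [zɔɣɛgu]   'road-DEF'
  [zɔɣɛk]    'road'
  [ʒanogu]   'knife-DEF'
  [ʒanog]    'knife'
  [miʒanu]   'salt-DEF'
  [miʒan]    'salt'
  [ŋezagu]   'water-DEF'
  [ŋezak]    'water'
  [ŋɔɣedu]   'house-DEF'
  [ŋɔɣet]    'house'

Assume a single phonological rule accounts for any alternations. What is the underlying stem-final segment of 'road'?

/k/

The stem for 'road' ends in [g] in [zɔɣɛgu] but [k] in [zɔɣɛk].
But 'knife' keeps [g] in both environments ([ʒanogu], [ʒanog]), so there is no rule changing /g/ to [k] in isolation.
The underlying segment must be /k/; voiceless stops become voiced between vowels, yielding [g] there.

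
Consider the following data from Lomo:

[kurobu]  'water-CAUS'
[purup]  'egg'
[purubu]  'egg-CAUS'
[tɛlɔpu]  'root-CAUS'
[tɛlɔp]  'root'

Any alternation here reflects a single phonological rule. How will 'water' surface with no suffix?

[kurop]

In [purubu] and [purup] the final segment of 'egg' alternates: [b] ~ [p].
The stem 'root' ([tɛlɔpu], [tɛlɔp]) shows [p] unchanged in both environments, so [p] cannot be basic with [b] derived before the CAUS suffix.
The alternation reflects word-final obstruent devoicing: voiced obstruents become voiceless word-finally. /b/ is underlying.
From [kurobu] the stem 'water' is /kurob/; word-finally this yields [kurop].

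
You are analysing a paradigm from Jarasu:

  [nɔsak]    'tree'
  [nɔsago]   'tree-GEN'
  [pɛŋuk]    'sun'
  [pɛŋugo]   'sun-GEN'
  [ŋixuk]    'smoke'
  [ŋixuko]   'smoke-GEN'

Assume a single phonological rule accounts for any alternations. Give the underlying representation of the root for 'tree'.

'tree' shows [k] ~ [g] at the end of the stem ([nɔsak] vs [nɔsago]).
But 'smoke' keeps [k] in both environments ([ŋixuk], [ŋixuko]), so there is no rule changing /k/ to [g] before the GEN suffix.
The underlying segment must be /g/; voiced obstruents become voiceless word-finally, yielding [k] there.

/nɔsag/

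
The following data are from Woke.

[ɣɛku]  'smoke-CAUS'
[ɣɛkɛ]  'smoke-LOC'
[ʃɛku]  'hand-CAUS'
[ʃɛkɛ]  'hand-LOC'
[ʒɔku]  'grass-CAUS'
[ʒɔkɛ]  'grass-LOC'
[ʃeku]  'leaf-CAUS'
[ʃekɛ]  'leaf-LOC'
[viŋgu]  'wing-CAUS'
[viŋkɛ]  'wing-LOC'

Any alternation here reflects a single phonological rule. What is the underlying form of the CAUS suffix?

/-gu/

The CAUS suffix surfaces as [-gu] and [-ku], depending on the final segment of the stem.
The LOC suffix, which begins with [k], is invariant after every stem; so [k] is not altered by any rule here.
So the underlying form is /-gu/, and voiced stops become voiceless after a vowel.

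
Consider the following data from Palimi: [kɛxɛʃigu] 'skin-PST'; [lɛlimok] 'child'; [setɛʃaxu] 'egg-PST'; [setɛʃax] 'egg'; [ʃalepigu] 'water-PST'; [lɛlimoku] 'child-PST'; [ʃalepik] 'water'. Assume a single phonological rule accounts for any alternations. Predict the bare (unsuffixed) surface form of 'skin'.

[kɛxɛʃik]

The stem for 'water' ends in [k] in [ʃalepik] but [g] in [ʃalepigu].
Compare 'child', with invariant [k] in [lɛlimok] and [lɛlimoku]: an analysis with underlying /k/ and a rule producing [g] before the PST suffix would wrongly predict alternation here too.
So /g/ is underlying, and a rule of word-final obstruent devoicing — voiced obstruents become voiceless word-finally — gives [k].
The one attested form of 'skin', [kɛxɛʃigu], shows underlying /kɛxɛʃig/. Applying the same rule word-finally gives [kɛxɛʃik].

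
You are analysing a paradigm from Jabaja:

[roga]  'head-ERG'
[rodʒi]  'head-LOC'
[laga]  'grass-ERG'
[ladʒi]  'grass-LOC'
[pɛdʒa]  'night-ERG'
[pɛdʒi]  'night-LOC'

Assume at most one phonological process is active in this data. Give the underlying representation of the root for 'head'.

In [roga] and [rodʒi] the final segment of 'head' alternates: [g] ~ [dʒ].
But 'night' keeps [dʒ] in both environments ([pɛdʒa], [pɛdʒi]), so there is no rule changing /dʒ/ to [g] before the ERG suffix.
The underlying segment must be /g/; /g/ becomes palato-alveolar [dʒ] before a front vowel, yielding [dʒ] there.
So 'head' = /rog/.

/rog/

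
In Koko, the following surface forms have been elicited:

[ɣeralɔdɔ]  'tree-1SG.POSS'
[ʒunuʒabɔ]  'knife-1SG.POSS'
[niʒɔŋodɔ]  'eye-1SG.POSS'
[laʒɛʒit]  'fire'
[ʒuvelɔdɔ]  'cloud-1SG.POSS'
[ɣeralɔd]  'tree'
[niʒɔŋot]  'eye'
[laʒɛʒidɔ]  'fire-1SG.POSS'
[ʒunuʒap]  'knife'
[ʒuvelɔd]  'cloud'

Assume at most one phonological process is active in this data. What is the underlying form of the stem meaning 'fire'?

/laʒɛʒit/

In [laʒɛʒit] and [laʒɛʒidɔ] the final segment of 'fire' alternates: [t] ~ [d].
The stem 'tree' ([ɣeralɔd], [ɣeralɔdɔ]) shows [d] unchanged in both environments, so [d] cannot be basic with [t] derived in isolation.
Therefore /t/ is basic and [d] is derived by intervocalic voicing (voiceless stops become voiced between vowels).
Hence 'fire' is /laʒɛʒit/ underlyingly.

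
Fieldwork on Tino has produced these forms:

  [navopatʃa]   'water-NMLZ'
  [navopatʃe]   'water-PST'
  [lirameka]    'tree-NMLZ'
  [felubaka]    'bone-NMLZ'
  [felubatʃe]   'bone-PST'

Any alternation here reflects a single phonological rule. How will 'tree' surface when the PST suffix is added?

[lirametʃe]

In [felubaka] and [felubatʃe] the final segment of 'bone' alternates: [k] ~ [tʃ].
Compare 'water', with invariant [tʃ] in [navopatʃa] and [navopatʃe]: an analysis with underlying /tʃ/ and a rule producing [k] before the NMLZ suffix would wrongly predict alternation here too.
The alternation reflects palatalization before a front vowel: /k/ becomes palato-alveolar [tʃ] before a front vowel. /k/ is underlying.
The one attested form of 'tree', [lirameka], shows underlying /liramek/. Applying the same rule before a front vowel gives [lirametʃe].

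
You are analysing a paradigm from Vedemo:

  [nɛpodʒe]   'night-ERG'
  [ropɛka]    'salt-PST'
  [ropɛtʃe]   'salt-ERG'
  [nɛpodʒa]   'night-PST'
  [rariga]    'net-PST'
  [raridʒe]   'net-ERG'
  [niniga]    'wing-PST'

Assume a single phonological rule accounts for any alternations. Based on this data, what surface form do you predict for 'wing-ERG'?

In [raridʒe] and [rariga] the final segment of 'net' alternates: [dʒ] ~ [g].
If /dʒ/ were underlying and a rule turned it into [g] before the PST suffix, 'night' would also alternate; but it has [dʒ] in both [nɛpodʒe] and [nɛpodʒa].
Therefore /g/ is basic and [dʒ] is derived by palatalization before a front vowel (/k/ and /g/ become palato-alveolar [tʃ] and [dʒ] before a front vowel).
The one attested form of 'wing', [niniga], shows underlying /ninig/. Applying the same rule before a front vowel gives [ninidʒe].

[ninidʒe]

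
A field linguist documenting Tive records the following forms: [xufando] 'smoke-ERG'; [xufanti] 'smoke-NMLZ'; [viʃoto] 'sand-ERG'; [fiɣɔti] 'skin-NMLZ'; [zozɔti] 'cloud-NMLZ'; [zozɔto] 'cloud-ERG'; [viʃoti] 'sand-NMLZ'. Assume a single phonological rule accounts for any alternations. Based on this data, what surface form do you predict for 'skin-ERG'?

[fiɣɔto]

The ERG morpheme has two allomorphs, [-do] and [-to].
By contrast the NMLZ suffix keeps its initial [t] throughout — that segment must be underlying.
So the underlying form is /-do/, and voiced stops become voiceless after a vowel.
After 'skin', which ends in a vowel, the suffix surfaces as [-to], giving [fiɣɔto].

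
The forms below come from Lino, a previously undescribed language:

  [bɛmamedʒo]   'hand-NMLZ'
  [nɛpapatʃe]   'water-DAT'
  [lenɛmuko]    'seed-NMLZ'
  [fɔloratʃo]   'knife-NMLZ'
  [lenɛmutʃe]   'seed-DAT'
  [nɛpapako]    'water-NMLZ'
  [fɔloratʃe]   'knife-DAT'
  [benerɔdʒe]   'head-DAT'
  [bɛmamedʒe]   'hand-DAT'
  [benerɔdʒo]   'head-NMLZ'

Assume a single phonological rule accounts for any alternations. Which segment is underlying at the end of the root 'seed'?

/k/

The root 'seed' surfaces as [lenɛmutʃe] and [lenɛmuko], with a stem-final [tʃ] ~ [k] alternation.
If /tʃ/ were underlying and a rule turned it into [k] before the NMLZ suffix, 'knife' would also alternate; but it has [tʃ] in both [fɔloratʃe] and [fɔloratʃo].
Therefore /k/ is basic and [tʃ] is derived by palatalization before a front vowel (/k/ becomes palato-alveolar [tʃ] before a front vowel).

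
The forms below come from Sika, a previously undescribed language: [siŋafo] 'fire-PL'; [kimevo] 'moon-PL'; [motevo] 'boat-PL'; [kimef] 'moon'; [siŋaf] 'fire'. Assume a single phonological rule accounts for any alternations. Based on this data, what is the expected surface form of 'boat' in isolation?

[motef]

'moon' shows [v] ~ [f] at the end of the stem ([kimevo] vs [kimef]).
If /f/ were underlying and a rule turned it into [v] before the PL suffix, 'fire' would also alternate; but it has [f] in both [siŋafo] and [siŋaf].
The alternation reflects word-final obstruent devoicing: voiced obstruents become voiceless word-finally. /v/ is underlying.
From [motevo] the stem 'boat' is /motev/; word-finally this yields [motef].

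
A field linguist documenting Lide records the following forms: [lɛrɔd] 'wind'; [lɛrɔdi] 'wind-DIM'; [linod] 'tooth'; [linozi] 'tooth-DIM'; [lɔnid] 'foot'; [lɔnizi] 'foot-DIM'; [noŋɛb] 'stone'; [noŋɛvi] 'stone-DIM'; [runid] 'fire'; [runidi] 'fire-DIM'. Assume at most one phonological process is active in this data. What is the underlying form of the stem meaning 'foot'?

In [lɔnid] and [lɔnizi] the final segment of 'foot' alternates: [d] ~ [z].
But 'wind' keeps [d] in both environments ([lɛrɔd], [lɛrɔdi]), so there is no rule changing /d/ to [z] before the DIM suffix.
The alternation reflects word-final hardening: voiced fricatives become stops word-finally. /z/ is underlying.
The underlying form of 'foot' is therefore /lɔniz/.

/lɔniz/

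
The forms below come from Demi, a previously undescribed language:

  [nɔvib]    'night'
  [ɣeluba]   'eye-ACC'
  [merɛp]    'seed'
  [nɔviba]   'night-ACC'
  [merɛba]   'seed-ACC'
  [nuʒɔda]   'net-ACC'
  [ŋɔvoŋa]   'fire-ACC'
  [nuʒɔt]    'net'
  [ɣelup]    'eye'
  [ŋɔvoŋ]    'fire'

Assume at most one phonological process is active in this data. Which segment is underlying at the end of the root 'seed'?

/p/

The stem for 'seed' ends in [p] in [merɛp] but [b] in [merɛba].
But 'night' keeps [b] in both environments ([nɔvib], [nɔviba]), so there is no rule changing /b/ to [p] in isolation.
The underlying segment must be /p/; voiceless stops become voiced between vowels, yielding [b] there.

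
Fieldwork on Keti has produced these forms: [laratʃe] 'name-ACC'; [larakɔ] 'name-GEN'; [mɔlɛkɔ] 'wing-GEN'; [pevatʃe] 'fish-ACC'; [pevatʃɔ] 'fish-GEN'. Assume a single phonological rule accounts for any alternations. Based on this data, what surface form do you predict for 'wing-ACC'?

The stem for 'name' ends in [k] in [larakɔ] but [tʃ] in [laratʃe].
Compare 'fish', with invariant [tʃ] in [pevatʃɔ] and [pevatʃe]: an analysis with underlying /tʃ/ and a rule producing [k] before the GEN suffix would wrongly predict alternation here too.
Therefore /k/ is basic and [tʃ] is derived by palatalization before a front vowel (/k/ becomes palato-alveolar [tʃ] before a front vowel).
The one attested form of 'wing', [mɔlɛkɔ], shows underlying /mɔlɛk/. Applying the same rule before a front vowel gives [mɔlɛtʃe].

[mɔlɛtʃe]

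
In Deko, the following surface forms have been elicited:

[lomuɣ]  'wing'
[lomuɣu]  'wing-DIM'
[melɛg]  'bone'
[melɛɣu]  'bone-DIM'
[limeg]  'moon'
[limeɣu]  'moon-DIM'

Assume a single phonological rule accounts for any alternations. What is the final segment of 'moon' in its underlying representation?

In [limeg] and [limeɣu] the final segment of 'moon' alternates: [g] ~ [ɣ].
But 'wing' keeps [ɣ] in both environments ([lomuɣ], [lomuɣu]), so there is no rule changing /ɣ/ to [g] in isolation.
The alternation reflects intervocalic spirantization: voiced stops become fricatives between vowels. /g/ is underlying.

/g/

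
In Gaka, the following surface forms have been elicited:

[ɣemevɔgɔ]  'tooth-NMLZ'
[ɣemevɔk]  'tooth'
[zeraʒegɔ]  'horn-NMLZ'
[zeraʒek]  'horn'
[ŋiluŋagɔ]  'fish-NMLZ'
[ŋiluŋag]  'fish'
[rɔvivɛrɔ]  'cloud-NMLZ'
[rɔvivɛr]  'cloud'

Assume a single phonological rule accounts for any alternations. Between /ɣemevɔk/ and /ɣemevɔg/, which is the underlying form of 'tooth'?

/ɣemevɔk/

'tooth' shows [g] ~ [k] at the end of the stem ([ɣemevɔgɔ] vs [ɣemevɔk]).
Compare 'fish', with invariant [g] in [ŋiluŋagɔ] and [ŋiluŋag]: an analysis with underlying /g/ and a rule producing [k] in isolation would wrongly predict alternation here too.
The alternation reflects intervocalic voicing: voiceless stops become voiced between vowels. /k/ is underlying.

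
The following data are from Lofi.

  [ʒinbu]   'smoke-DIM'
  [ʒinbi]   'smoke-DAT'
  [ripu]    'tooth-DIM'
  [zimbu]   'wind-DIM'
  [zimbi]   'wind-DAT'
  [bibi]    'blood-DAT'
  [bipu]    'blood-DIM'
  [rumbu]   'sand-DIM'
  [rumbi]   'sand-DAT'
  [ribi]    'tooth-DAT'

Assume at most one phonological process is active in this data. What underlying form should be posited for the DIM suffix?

The DIM morpheme has two allomorphs, [-bu] and [-pu].
The DAT suffix, which begins with [b], is invariant after every stem; so [b] is not altered by any rule here.
So the underlying form is /-pu/, and voiceless stops become voiced after a nasal.

/-pu/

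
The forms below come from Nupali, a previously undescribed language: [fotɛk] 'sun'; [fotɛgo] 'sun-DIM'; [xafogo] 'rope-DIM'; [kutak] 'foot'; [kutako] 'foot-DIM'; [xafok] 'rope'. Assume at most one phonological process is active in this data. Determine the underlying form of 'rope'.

'rope' shows [k] ~ [g] at the end of the stem ([xafok] vs [xafogo]).
If /k/ were underlying and a rule turned it into [g] before the DIM suffix, 'foot' would also alternate; but it has [k] in both [kutak] and [kutako].
So /g/ is underlying, and a rule of word-final obstruent devoicing — voiced obstruents become voiceless word-finally — gives [k].
So 'rope' = /xafog/.

/xafog/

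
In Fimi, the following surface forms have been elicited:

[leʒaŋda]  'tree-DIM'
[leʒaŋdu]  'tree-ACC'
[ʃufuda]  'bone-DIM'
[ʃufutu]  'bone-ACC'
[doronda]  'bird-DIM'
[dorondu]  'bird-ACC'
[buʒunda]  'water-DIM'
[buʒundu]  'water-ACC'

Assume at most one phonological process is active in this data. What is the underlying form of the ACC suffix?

The ACC morpheme has two allomorphs, [-du] and [-tu].
By contrast the DIM suffix keeps its initial [d] throughout — that segment must be underlying.
The ACC suffix is therefore /-tu/ underlyingly, with post-nasal voicing: voiceless stops become voiced after a nasal.

/-tu/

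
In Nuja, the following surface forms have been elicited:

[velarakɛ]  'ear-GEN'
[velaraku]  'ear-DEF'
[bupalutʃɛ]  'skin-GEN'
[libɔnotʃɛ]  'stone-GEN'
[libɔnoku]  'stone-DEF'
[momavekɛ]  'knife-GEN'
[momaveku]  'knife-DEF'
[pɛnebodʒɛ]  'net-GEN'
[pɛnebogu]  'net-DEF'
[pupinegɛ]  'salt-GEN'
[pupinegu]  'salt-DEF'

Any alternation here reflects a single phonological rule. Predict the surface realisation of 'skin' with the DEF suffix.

[bupaluku]

The stem for 'stone' ends in [tʃ] in [libɔnotʃɛ] but [k] in [libɔnoku].
If /k/ were underlying and a rule turned it into [tʃ] before the GEN suffix, 'ear' would also alternate; but it has [k] in both [velarakɛ] and [velaraku].
So /tʃ/ is underlying, and a rule of depalatalization — palato-alveolar /tʃ/ and /dʒ/ become [k] and [g] when no front vowel follows — gives [k].
The one attested form of 'skin', [bupalutʃɛ], shows underlying /bupalutʃ/. Applying the same rule when no front vowel follows gives [bupaluku].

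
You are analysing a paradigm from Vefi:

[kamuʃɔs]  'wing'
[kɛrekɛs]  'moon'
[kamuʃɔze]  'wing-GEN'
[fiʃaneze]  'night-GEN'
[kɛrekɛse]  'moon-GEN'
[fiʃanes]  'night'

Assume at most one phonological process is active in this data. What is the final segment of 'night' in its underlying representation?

In [fiʃaneze] and [fiʃanes] the final segment of 'night' alternates: [z] ~ [s].
If /s/ were underlying and a rule turned it into [z] before the GEN suffix, 'moon' would also alternate; but it has [s] in both [kɛrekɛse] and [kɛrekɛs].
Therefore /z/ is basic and [s] is derived by word-final obstruent devoicing (voiced obstruents become voiceless word-finally).

/z/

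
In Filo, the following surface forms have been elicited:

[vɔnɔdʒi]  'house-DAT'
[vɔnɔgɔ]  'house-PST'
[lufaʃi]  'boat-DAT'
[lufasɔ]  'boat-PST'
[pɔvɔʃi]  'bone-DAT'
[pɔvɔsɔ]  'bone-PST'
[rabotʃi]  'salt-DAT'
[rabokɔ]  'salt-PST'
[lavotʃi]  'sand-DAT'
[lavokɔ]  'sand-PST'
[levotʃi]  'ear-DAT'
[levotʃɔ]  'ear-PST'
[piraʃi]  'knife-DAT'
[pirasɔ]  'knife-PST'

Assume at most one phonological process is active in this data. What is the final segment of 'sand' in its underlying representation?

/k/

The stem for 'sand' ends in [tʃ] in [lavotʃi] but [k] in [lavokɔ].
Compare 'ear', with invariant [tʃ] in [levotʃi] and [levotʃɔ]: an analysis with underlying /tʃ/ and a rule producing [k] before the PST suffix would wrongly predict alternation here too.
The underlying segment must be /k/; /k/, /g/ and /s/ become palato-alveolar [tʃ], [dʒ] and [ʃ] before a front vowel, yielding [tʃ] there.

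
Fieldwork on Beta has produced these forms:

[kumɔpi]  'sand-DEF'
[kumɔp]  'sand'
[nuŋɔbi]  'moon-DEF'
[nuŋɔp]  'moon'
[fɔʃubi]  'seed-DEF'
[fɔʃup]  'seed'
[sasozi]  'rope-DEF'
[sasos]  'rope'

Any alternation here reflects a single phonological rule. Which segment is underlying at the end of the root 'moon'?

/b/

'moon' shows [b] ~ [p] at the end of the stem ([nuŋɔbi] vs [nuŋɔp]).
The stem 'sand' ([kumɔpi], [kumɔp]) shows [p] unchanged in both environments, so [p] cannot be basic with [b] derived before the DEF suffix.
Therefore /b/ is basic and [p] is derived by word-final obstruent devoicing (voiced obstruents become voiceless word-finally).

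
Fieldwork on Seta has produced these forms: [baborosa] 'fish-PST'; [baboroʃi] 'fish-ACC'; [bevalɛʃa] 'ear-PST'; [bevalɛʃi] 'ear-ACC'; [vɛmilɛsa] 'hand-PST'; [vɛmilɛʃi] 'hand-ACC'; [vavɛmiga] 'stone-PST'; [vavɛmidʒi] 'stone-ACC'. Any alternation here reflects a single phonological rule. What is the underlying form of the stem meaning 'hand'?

/vɛmilɛs/

'hand' shows [s] ~ [ʃ] at the end of the stem ([vɛmilɛsa] vs [vɛmilɛʃi]).
But 'ear' keeps [ʃ] in both environments ([bevalɛʃa], [bevalɛʃi]), so there is no rule changing /ʃ/ to [s] before the PST suffix.
The underlying segment must be /s/; /g/ and /s/ become palato-alveolar [dʒ] and [ʃ] before a front vowel, yielding [ʃ] there.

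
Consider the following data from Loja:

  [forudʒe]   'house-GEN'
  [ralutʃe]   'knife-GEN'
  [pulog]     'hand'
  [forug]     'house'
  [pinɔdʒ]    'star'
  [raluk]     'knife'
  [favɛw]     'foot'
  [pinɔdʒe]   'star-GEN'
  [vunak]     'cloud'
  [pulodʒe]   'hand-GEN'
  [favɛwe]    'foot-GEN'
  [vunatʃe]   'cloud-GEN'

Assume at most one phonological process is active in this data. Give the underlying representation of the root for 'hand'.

The stem for 'hand' ends in [g] in [pulog] but [dʒ] in [pulodʒe].
But 'star' keeps [dʒ] in both environments ([pinɔdʒ], [pinɔdʒe]), so there is no rule changing /dʒ/ to [g] in isolation.
The alternation reflects palatalization before a front vowel: /k/ and /g/ become palato-alveolar [tʃ] and [dʒ] before a front vowel. /g/ is underlying.

/pulog/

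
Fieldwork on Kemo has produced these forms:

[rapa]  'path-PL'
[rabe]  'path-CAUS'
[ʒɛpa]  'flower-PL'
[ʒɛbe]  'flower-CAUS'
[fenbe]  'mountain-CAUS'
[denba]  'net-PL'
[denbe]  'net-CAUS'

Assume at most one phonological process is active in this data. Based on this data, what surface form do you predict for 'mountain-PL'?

The PL suffix surfaces as [-ba] and [-pa], depending on the final segment of the stem.
The CAUS suffix, which begins with [b], is invariant after every stem; so [b] is not altered by any rule here.
So the underlying form is /-pa/, and voiceless stops become voiced after a nasal.
After 'mountain', which ends in a nasal, the suffix surfaces as [-ba], giving [fenba].

[fenba]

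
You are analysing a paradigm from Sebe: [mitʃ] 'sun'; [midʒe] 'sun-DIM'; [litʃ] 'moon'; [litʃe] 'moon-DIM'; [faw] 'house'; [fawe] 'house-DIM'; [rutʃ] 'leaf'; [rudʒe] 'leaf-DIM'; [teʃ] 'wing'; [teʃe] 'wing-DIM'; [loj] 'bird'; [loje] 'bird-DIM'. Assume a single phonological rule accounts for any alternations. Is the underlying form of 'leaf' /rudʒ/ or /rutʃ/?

/rudʒ/

The root 'leaf' surfaces as [rutʃ] and [rudʒe], with a stem-final [tʃ] ~ [dʒ] alternation.
Compare 'moon', with invariant [tʃ] in [litʃ] and [litʃe]: an analysis with underlying /tʃ/ and a rule producing [dʒ] before the DIM suffix would wrongly predict alternation here too.
So /dʒ/ is underlying, and a rule of word-final obstruent devoicing — voiced obstruents become voiceless word-finally — gives [tʃ].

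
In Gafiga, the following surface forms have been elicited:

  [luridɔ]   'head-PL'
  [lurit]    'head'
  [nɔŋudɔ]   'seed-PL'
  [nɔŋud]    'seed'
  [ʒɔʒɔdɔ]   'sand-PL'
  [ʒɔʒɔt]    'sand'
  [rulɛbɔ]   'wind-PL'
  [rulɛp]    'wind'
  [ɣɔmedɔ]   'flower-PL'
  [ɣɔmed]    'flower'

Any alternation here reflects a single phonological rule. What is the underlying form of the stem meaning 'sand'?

'sand' shows [d] ~ [t] at the end of the stem ([ʒɔʒɔdɔ] vs [ʒɔʒɔt]).
But 'flower' keeps [d] in both environments ([ɣɔmedɔ], [ɣɔmed]), so there is no rule changing /d/ to [t] in isolation.
The alternation reflects intervocalic voicing: voiceless stops become voiced between vowels. /t/ is underlying.
Hence 'sand' is /ʒɔʒɔt/ underlyingly.

/ʒɔʒɔt/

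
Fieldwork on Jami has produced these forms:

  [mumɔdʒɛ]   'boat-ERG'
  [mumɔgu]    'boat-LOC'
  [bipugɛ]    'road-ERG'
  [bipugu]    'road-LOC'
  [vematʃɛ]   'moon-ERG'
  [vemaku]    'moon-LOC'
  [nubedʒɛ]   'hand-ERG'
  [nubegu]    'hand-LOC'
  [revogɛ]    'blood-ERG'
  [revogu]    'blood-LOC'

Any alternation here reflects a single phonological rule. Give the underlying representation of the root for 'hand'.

/nubedʒ/

In [nubedʒɛ] and [nubegu] the final segment of 'hand' alternates: [dʒ] ~ [g].
But 'road' keeps [g] in both environments ([bipugɛ], [bipugu]), so there is no rule changing /g/ to [dʒ] before the ERG suffix.
So /dʒ/ is underlying, and a rule of depalatalization — palato-alveolar /tʃ/ and /dʒ/ become [k] and [g] when no front vowel follows — gives [g].
So 'hand' = /nubedʒ/.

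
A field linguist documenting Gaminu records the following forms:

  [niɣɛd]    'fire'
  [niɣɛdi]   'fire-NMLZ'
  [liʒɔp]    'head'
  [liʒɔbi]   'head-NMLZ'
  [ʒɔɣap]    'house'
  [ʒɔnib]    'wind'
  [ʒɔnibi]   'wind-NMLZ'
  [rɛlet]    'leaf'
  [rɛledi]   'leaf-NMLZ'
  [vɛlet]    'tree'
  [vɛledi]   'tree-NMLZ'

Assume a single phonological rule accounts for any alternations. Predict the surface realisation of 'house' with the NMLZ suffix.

[ʒɔɣabi]

The root 'head' surfaces as [liʒɔp] and [liʒɔbi], with a stem-final [p] ~ [b] alternation.
Compare 'wind', with invariant [b] in [ʒɔnib] and [ʒɔnibi]: an analysis with underlying /b/ and a rule producing [p] in isolation would wrongly predict alternation here too.
Therefore /p/ is basic and [b] is derived by intervocalic voicing (voiceless stops become voiced between vowels).
From [ʒɔɣap] the stem 'house' is /ʒɔɣap/; between vowels this yields [ʒɔɣabi].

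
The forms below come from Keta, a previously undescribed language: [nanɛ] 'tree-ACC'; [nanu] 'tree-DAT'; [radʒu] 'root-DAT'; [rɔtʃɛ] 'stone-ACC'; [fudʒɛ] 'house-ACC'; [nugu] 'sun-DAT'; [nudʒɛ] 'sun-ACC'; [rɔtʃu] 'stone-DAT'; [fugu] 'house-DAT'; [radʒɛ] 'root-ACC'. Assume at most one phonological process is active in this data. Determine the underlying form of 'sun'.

/nug/

The stem for 'sun' ends in [g] in [nugu] but [dʒ] in [nudʒɛ].
Compare 'root', with invariant [dʒ] in [radʒu] and [radʒɛ]: an analysis with underlying /dʒ/ and a rule producing [g] before the DAT suffix would wrongly predict alternation here too.
The alternation reflects palatalization before a front vowel: /g/ becomes palato-alveolar [dʒ] before a front vowel. /g/ is underlying.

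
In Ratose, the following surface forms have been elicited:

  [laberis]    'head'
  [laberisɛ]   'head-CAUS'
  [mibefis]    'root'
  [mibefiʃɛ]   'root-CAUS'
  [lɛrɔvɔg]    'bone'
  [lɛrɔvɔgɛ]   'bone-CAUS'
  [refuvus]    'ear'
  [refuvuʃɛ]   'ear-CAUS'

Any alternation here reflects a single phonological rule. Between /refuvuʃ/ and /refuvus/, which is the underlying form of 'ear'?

The root 'ear' surfaces as [refuvus] and [refuvuʃɛ], with a stem-final [s] ~ [ʃ] alternation.
If /s/ were underlying and a rule turned it into [ʃ] before the CAUS suffix, 'head' would also alternate; but it has [s] in both [laberis] and [laberisɛ].
Therefore /ʃ/ is basic and [s] is derived by depalatalization (palato-alveolar /ʃ/ becomes [s] when no front vowel follows).

/refuvuʃ/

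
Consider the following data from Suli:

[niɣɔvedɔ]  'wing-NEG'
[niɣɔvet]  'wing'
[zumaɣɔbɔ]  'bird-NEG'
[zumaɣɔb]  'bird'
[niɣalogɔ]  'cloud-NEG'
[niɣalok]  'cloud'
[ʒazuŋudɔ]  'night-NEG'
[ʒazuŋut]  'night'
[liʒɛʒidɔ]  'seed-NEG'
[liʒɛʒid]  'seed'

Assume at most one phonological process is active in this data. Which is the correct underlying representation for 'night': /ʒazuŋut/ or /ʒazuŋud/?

In [ʒazuŋudɔ] and [ʒazuŋut] the final segment of 'night' alternates: [d] ~ [t].
Compare 'seed', with invariant [d] in [liʒɛʒidɔ] and [liʒɛʒid]: an analysis with underlying /d/ and a rule producing [t] in isolation would wrongly predict alternation here too.
The alternation reflects intervocalic voicing: voiceless stops become voiced between vowels. /t/ is underlying.

/ʒazuŋut/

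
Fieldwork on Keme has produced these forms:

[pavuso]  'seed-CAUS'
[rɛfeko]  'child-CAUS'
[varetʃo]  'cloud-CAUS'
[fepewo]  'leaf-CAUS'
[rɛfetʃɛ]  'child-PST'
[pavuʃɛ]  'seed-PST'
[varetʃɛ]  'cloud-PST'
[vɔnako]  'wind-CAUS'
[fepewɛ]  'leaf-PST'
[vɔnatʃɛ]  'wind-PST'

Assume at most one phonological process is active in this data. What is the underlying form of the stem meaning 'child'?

The stem for 'child' ends in [tʃ] in [rɛfetʃɛ] but [k] in [rɛfeko].
If /tʃ/ were underlying and a rule turned it into [k] before the CAUS suffix, 'cloud' would also alternate; but it has [tʃ] in both [varetʃɛ] and [varetʃo].
So /k/ is underlying, and a rule of palatalization before a front vowel — /k/ and /s/ become palato-alveolar [tʃ] and [ʃ] before a front vowel — gives [tʃ].
Hence 'child' is /rɛfek/ underlyingly.

/rɛfek/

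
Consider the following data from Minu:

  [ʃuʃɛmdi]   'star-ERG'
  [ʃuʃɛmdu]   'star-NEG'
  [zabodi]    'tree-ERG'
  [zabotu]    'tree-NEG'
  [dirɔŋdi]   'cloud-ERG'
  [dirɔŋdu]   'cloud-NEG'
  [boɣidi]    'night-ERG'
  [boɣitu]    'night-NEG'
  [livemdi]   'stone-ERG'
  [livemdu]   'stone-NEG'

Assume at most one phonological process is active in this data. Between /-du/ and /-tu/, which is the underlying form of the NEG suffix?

The NEG suffix surfaces as [-du] and [-tu], depending on the final segment of the stem.
By contrast the ERG suffix keeps its initial [d] throughout — that segment must be underlying.
So the underlying form is /-tu/, and voiceless stops become voiced after a nasal.

/-tu/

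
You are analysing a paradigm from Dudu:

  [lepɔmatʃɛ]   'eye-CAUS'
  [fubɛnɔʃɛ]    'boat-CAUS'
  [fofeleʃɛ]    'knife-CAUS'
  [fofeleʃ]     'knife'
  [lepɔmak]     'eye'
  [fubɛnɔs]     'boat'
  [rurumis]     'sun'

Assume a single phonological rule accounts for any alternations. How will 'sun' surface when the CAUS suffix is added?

The stem for 'boat' ends in [s] in [fubɛnɔs] but [ʃ] in [fubɛnɔʃɛ].
If /ʃ/ were underlying and a rule turned it into [s] in isolation, 'knife' would also alternate; but it has [ʃ] in both [fofeleʃ] and [fofeleʃɛ].
The alternation reflects palatalization before a front vowel: /k/ and /s/ become palato-alveolar [tʃ] and [ʃ] before a front vowel. /s/ is underlying.
The one attested form of 'sun', [rurumis], shows underlying /rurumis/. Applying the same rule before a front vowel gives [rurumiʃɛ].

[rurumiʃɛ]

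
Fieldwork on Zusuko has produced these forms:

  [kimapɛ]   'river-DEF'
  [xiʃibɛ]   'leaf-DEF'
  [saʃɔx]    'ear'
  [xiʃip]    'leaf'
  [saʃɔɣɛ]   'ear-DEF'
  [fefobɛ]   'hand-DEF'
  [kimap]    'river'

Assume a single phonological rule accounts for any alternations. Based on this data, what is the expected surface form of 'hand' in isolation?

[fefop]

'leaf' shows [p] ~ [b] at the end of the stem ([xiʃip] vs [xiʃibɛ]).
Compare 'river', with invariant [p] in [kimap] and [kimapɛ]: an analysis with underlying /p/ and a rule producing [b] before the DEF suffix would wrongly predict alternation here too.
Therefore /b/ is basic and [p] is derived by word-final obstruent devoicing (voiced obstruents become voiceless word-finally).
From [fefobɛ] the stem 'hand' is /fefob/; word-finally this yields [fefop].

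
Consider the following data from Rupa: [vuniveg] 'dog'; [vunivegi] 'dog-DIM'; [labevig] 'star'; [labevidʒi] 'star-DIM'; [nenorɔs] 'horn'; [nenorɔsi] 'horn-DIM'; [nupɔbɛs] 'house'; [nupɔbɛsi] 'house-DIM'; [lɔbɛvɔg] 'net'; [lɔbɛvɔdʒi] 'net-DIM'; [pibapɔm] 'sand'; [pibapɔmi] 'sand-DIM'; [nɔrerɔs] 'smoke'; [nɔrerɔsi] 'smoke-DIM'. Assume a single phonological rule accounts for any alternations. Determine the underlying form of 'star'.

The stem for 'star' ends in [g] in [labevig] but [dʒ] in [labevidʒi].
The stem 'dog' ([vuniveg], [vunivegi]) shows [g] unchanged in both environments, so [g] cannot be basic with [dʒ] derived before the DIM suffix.
The alternation reflects depalatalization: palato-alveolar /dʒ/ becomes [g] when no front vowel follows. /dʒ/ is underlying.

/labevidʒ/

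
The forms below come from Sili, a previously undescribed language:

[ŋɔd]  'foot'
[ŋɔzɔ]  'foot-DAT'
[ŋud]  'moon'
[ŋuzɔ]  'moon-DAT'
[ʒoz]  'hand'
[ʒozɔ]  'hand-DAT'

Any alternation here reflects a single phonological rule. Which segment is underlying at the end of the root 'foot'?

The root 'foot' surfaces as [ŋɔd] and [ŋɔzɔ], with a stem-final [d] ~ [z] alternation.
The stem 'hand' ([ʒoz], [ʒozɔ]) shows [z] unchanged in both environments, so [z] cannot be basic with [d] derived in isolation.
The alternation reflects intervocalic spirantization: voiced stops become fricatives between vowels. /d/ is underlying.

/d/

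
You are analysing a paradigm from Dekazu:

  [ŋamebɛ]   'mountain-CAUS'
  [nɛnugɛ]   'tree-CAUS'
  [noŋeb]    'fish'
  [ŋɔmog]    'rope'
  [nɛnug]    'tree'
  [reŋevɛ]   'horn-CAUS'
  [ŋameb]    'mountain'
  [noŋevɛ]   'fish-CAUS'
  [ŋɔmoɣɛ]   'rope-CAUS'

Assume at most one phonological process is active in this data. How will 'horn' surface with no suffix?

[reŋeb]

'fish' shows [v] ~ [b] at the end of the stem ([noŋevɛ] vs [noŋeb]).
The stem 'mountain' ([ŋamebɛ], [ŋameb]) shows [b] unchanged in both environments, so [b] cannot be basic with [v] derived before the CAUS suffix.
So /v/ is underlying, and a rule of word-final hardening — voiced fricatives become stops word-finally — gives [b].
The one attested form of 'horn', [reŋevɛ], shows underlying /reŋev/. Applying the same rule word-finally gives [reŋeb].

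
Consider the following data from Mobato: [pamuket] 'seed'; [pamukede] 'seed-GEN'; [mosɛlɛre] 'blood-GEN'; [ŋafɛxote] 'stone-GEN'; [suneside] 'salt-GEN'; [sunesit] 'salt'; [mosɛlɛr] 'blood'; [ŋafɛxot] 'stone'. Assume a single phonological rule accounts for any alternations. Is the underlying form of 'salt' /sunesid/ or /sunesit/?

'salt' shows [d] ~ [t] at the end of the stem ([suneside] vs [sunesit]).
If /t/ were underlying and a rule turned it into [d] before the GEN suffix, 'stone' would also alternate; but it has [t] in both [ŋafɛxote] and [ŋafɛxot].
Therefore /d/ is basic and [t] is derived by word-final obstruent devoicing (voiced obstruents become voiceless word-finally).

/sunesid/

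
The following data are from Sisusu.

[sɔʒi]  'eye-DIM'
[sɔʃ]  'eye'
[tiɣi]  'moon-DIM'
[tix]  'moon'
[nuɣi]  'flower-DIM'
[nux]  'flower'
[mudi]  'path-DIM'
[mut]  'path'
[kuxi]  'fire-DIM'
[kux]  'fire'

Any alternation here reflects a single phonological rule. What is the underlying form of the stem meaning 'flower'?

/nuɣ/

The stem for 'flower' ends in [ɣ] in [nuɣi] but [x] in [nux].
If /x/ were underlying and a rule turned it into [ɣ] before the DIM suffix, 'fire' would also alternate; but it has [x] in both [kuxi] and [kux].
So /ɣ/ is underlying, and a rule of word-final obstruent devoicing — voiced obstruents become voiceless word-finally — gives [x].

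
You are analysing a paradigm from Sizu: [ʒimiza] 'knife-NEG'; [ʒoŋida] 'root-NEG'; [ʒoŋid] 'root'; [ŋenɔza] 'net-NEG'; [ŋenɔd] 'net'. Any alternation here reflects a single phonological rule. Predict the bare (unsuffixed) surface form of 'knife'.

In [ŋenɔd] and [ŋenɔza] the final segment of 'net' alternates: [d] ~ [z].
But 'root' keeps [d] in both environments ([ʒoŋid], [ʒoŋida]), so there is no rule changing /d/ to [z] before the NEG suffix.
So /z/ is underlying, and a rule of word-final hardening — voiced fricatives become stops word-finally — gives [d].
From [ʒimiza] the stem 'knife' is /ʒimiz/; word-finally this yields [ʒimid].

[ʒimid]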